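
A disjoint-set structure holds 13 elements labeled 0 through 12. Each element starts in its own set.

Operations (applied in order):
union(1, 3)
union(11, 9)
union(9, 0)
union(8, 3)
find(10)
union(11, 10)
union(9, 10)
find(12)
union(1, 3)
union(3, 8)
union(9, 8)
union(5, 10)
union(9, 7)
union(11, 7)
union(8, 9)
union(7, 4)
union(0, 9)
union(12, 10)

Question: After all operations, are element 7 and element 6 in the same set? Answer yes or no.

Answer: no

Derivation:
Step 1: union(1, 3) -> merged; set of 1 now {1, 3}
Step 2: union(11, 9) -> merged; set of 11 now {9, 11}
Step 3: union(9, 0) -> merged; set of 9 now {0, 9, 11}
Step 4: union(8, 3) -> merged; set of 8 now {1, 3, 8}
Step 5: find(10) -> no change; set of 10 is {10}
Step 6: union(11, 10) -> merged; set of 11 now {0, 9, 10, 11}
Step 7: union(9, 10) -> already same set; set of 9 now {0, 9, 10, 11}
Step 8: find(12) -> no change; set of 12 is {12}
Step 9: union(1, 3) -> already same set; set of 1 now {1, 3, 8}
Step 10: union(3, 8) -> already same set; set of 3 now {1, 3, 8}
Step 11: union(9, 8) -> merged; set of 9 now {0, 1, 3, 8, 9, 10, 11}
Step 12: union(5, 10) -> merged; set of 5 now {0, 1, 3, 5, 8, 9, 10, 11}
Step 13: union(9, 7) -> merged; set of 9 now {0, 1, 3, 5, 7, 8, 9, 10, 11}
Step 14: union(11, 7) -> already same set; set of 11 now {0, 1, 3, 5, 7, 8, 9, 10, 11}
Step 15: union(8, 9) -> already same set; set of 8 now {0, 1, 3, 5, 7, 8, 9, 10, 11}
Step 16: union(7, 4) -> merged; set of 7 now {0, 1, 3, 4, 5, 7, 8, 9, 10, 11}
Step 17: union(0, 9) -> already same set; set of 0 now {0, 1, 3, 4, 5, 7, 8, 9, 10, 11}
Step 18: union(12, 10) -> merged; set of 12 now {0, 1, 3, 4, 5, 7, 8, 9, 10, 11, 12}
Set of 7: {0, 1, 3, 4, 5, 7, 8, 9, 10, 11, 12}; 6 is not a member.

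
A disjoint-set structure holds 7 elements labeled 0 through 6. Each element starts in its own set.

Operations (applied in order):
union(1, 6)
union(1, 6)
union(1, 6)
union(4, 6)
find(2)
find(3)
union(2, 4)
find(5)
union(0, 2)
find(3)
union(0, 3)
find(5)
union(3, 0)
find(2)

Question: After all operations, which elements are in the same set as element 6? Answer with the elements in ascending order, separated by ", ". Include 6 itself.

Answer: 0, 1, 2, 3, 4, 6

Derivation:
Step 1: union(1, 6) -> merged; set of 1 now {1, 6}
Step 2: union(1, 6) -> already same set; set of 1 now {1, 6}
Step 3: union(1, 6) -> already same set; set of 1 now {1, 6}
Step 4: union(4, 6) -> merged; set of 4 now {1, 4, 6}
Step 5: find(2) -> no change; set of 2 is {2}
Step 6: find(3) -> no change; set of 3 is {3}
Step 7: union(2, 4) -> merged; set of 2 now {1, 2, 4, 6}
Step 8: find(5) -> no change; set of 5 is {5}
Step 9: union(0, 2) -> merged; set of 0 now {0, 1, 2, 4, 6}
Step 10: find(3) -> no change; set of 3 is {3}
Step 11: union(0, 3) -> merged; set of 0 now {0, 1, 2, 3, 4, 6}
Step 12: find(5) -> no change; set of 5 is {5}
Step 13: union(3, 0) -> already same set; set of 3 now {0, 1, 2, 3, 4, 6}
Step 14: find(2) -> no change; set of 2 is {0, 1, 2, 3, 4, 6}
Component of 6: {0, 1, 2, 3, 4, 6}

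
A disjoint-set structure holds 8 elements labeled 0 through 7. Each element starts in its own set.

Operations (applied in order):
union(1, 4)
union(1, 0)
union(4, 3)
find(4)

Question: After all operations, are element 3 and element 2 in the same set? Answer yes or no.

Answer: no

Derivation:
Step 1: union(1, 4) -> merged; set of 1 now {1, 4}
Step 2: union(1, 0) -> merged; set of 1 now {0, 1, 4}
Step 3: union(4, 3) -> merged; set of 4 now {0, 1, 3, 4}
Step 4: find(4) -> no change; set of 4 is {0, 1, 3, 4}
Set of 3: {0, 1, 3, 4}; 2 is not a member.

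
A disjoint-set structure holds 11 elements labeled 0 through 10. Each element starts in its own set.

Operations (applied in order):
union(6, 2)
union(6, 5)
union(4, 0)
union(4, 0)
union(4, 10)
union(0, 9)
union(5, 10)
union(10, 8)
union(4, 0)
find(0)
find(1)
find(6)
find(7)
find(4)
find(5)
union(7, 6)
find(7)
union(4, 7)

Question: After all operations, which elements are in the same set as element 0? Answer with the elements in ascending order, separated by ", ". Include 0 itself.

Answer: 0, 2, 4, 5, 6, 7, 8, 9, 10

Derivation:
Step 1: union(6, 2) -> merged; set of 6 now {2, 6}
Step 2: union(6, 5) -> merged; set of 6 now {2, 5, 6}
Step 3: union(4, 0) -> merged; set of 4 now {0, 4}
Step 4: union(4, 0) -> already same set; set of 4 now {0, 4}
Step 5: union(4, 10) -> merged; set of 4 now {0, 4, 10}
Step 6: union(0, 9) -> merged; set of 0 now {0, 4, 9, 10}
Step 7: union(5, 10) -> merged; set of 5 now {0, 2, 4, 5, 6, 9, 10}
Step 8: union(10, 8) -> merged; set of 10 now {0, 2, 4, 5, 6, 8, 9, 10}
Step 9: union(4, 0) -> already same set; set of 4 now {0, 2, 4, 5, 6, 8, 9, 10}
Step 10: find(0) -> no change; set of 0 is {0, 2, 4, 5, 6, 8, 9, 10}
Step 11: find(1) -> no change; set of 1 is {1}
Step 12: find(6) -> no change; set of 6 is {0, 2, 4, 5, 6, 8, 9, 10}
Step 13: find(7) -> no change; set of 7 is {7}
Step 14: find(4) -> no change; set of 4 is {0, 2, 4, 5, 6, 8, 9, 10}
Step 15: find(5) -> no change; set of 5 is {0, 2, 4, 5, 6, 8, 9, 10}
Step 16: union(7, 6) -> merged; set of 7 now {0, 2, 4, 5, 6, 7, 8, 9, 10}
Step 17: find(7) -> no change; set of 7 is {0, 2, 4, 5, 6, 7, 8, 9, 10}
Step 18: union(4, 7) -> already same set; set of 4 now {0, 2, 4, 5, 6, 7, 8, 9, 10}
Component of 0: {0, 2, 4, 5, 6, 7, 8, 9, 10}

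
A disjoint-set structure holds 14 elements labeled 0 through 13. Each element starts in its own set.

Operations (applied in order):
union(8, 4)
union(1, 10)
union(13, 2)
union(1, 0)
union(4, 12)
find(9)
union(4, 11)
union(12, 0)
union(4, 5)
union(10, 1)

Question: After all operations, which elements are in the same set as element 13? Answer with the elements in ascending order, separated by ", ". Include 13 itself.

Answer: 2, 13

Derivation:
Step 1: union(8, 4) -> merged; set of 8 now {4, 8}
Step 2: union(1, 10) -> merged; set of 1 now {1, 10}
Step 3: union(13, 2) -> merged; set of 13 now {2, 13}
Step 4: union(1, 0) -> merged; set of 1 now {0, 1, 10}
Step 5: union(4, 12) -> merged; set of 4 now {4, 8, 12}
Step 6: find(9) -> no change; set of 9 is {9}
Step 7: union(4, 11) -> merged; set of 4 now {4, 8, 11, 12}
Step 8: union(12, 0) -> merged; set of 12 now {0, 1, 4, 8, 10, 11, 12}
Step 9: union(4, 5) -> merged; set of 4 now {0, 1, 4, 5, 8, 10, 11, 12}
Step 10: union(10, 1) -> already same set; set of 10 now {0, 1, 4, 5, 8, 10, 11, 12}
Component of 13: {2, 13}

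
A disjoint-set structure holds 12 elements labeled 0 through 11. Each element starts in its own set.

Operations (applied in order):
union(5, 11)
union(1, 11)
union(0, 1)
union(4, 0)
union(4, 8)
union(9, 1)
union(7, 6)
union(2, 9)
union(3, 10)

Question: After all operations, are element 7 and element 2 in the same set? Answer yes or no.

Answer: no

Derivation:
Step 1: union(5, 11) -> merged; set of 5 now {5, 11}
Step 2: union(1, 11) -> merged; set of 1 now {1, 5, 11}
Step 3: union(0, 1) -> merged; set of 0 now {0, 1, 5, 11}
Step 4: union(4, 0) -> merged; set of 4 now {0, 1, 4, 5, 11}
Step 5: union(4, 8) -> merged; set of 4 now {0, 1, 4, 5, 8, 11}
Step 6: union(9, 1) -> merged; set of 9 now {0, 1, 4, 5, 8, 9, 11}
Step 7: union(7, 6) -> merged; set of 7 now {6, 7}
Step 8: union(2, 9) -> merged; set of 2 now {0, 1, 2, 4, 5, 8, 9, 11}
Step 9: union(3, 10) -> merged; set of 3 now {3, 10}
Set of 7: {6, 7}; 2 is not a member.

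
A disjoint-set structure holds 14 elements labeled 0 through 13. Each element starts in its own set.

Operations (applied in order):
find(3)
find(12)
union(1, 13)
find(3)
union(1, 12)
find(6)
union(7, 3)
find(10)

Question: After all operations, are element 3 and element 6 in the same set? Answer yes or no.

Answer: no

Derivation:
Step 1: find(3) -> no change; set of 3 is {3}
Step 2: find(12) -> no change; set of 12 is {12}
Step 3: union(1, 13) -> merged; set of 1 now {1, 13}
Step 4: find(3) -> no change; set of 3 is {3}
Step 5: union(1, 12) -> merged; set of 1 now {1, 12, 13}
Step 6: find(6) -> no change; set of 6 is {6}
Step 7: union(7, 3) -> merged; set of 7 now {3, 7}
Step 8: find(10) -> no change; set of 10 is {10}
Set of 3: {3, 7}; 6 is not a member.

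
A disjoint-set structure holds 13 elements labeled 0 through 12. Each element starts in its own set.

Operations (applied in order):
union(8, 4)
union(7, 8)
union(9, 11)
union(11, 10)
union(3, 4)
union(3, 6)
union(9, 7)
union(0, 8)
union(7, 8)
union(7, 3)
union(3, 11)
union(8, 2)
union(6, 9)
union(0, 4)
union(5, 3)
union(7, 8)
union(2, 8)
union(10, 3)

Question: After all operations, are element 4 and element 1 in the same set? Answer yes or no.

Answer: no

Derivation:
Step 1: union(8, 4) -> merged; set of 8 now {4, 8}
Step 2: union(7, 8) -> merged; set of 7 now {4, 7, 8}
Step 3: union(9, 11) -> merged; set of 9 now {9, 11}
Step 4: union(11, 10) -> merged; set of 11 now {9, 10, 11}
Step 5: union(3, 4) -> merged; set of 3 now {3, 4, 7, 8}
Step 6: union(3, 6) -> merged; set of 3 now {3, 4, 6, 7, 8}
Step 7: union(9, 7) -> merged; set of 9 now {3, 4, 6, 7, 8, 9, 10, 11}
Step 8: union(0, 8) -> merged; set of 0 now {0, 3, 4, 6, 7, 8, 9, 10, 11}
Step 9: union(7, 8) -> already same set; set of 7 now {0, 3, 4, 6, 7, 8, 9, 10, 11}
Step 10: union(7, 3) -> already same set; set of 7 now {0, 3, 4, 6, 7, 8, 9, 10, 11}
Step 11: union(3, 11) -> already same set; set of 3 now {0, 3, 4, 6, 7, 8, 9, 10, 11}
Step 12: union(8, 2) -> merged; set of 8 now {0, 2, 3, 4, 6, 7, 8, 9, 10, 11}
Step 13: union(6, 9) -> already same set; set of 6 now {0, 2, 3, 4, 6, 7, 8, 9, 10, 11}
Step 14: union(0, 4) -> already same set; set of 0 now {0, 2, 3, 4, 6, 7, 8, 9, 10, 11}
Step 15: union(5, 3) -> merged; set of 5 now {0, 2, 3, 4, 5, 6, 7, 8, 9, 10, 11}
Step 16: union(7, 8) -> already same set; set of 7 now {0, 2, 3, 4, 5, 6, 7, 8, 9, 10, 11}
Step 17: union(2, 8) -> already same set; set of 2 now {0, 2, 3, 4, 5, 6, 7, 8, 9, 10, 11}
Step 18: union(10, 3) -> already same set; set of 10 now {0, 2, 3, 4, 5, 6, 7, 8, 9, 10, 11}
Set of 4: {0, 2, 3, 4, 5, 6, 7, 8, 9, 10, 11}; 1 is not a member.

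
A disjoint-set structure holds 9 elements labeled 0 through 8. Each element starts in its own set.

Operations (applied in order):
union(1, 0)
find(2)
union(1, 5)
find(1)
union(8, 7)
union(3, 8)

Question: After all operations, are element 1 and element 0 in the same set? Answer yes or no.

Step 1: union(1, 0) -> merged; set of 1 now {0, 1}
Step 2: find(2) -> no change; set of 2 is {2}
Step 3: union(1, 5) -> merged; set of 1 now {0, 1, 5}
Step 4: find(1) -> no change; set of 1 is {0, 1, 5}
Step 5: union(8, 7) -> merged; set of 8 now {7, 8}
Step 6: union(3, 8) -> merged; set of 3 now {3, 7, 8}
Set of 1: {0, 1, 5}; 0 is a member.

Answer: yes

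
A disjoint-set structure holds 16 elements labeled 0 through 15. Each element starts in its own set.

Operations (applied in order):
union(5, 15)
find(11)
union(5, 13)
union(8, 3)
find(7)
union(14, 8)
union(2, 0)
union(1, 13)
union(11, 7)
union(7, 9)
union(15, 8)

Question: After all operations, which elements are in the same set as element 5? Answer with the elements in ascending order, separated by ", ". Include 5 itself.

Step 1: union(5, 15) -> merged; set of 5 now {5, 15}
Step 2: find(11) -> no change; set of 11 is {11}
Step 3: union(5, 13) -> merged; set of 5 now {5, 13, 15}
Step 4: union(8, 3) -> merged; set of 8 now {3, 8}
Step 5: find(7) -> no change; set of 7 is {7}
Step 6: union(14, 8) -> merged; set of 14 now {3, 8, 14}
Step 7: union(2, 0) -> merged; set of 2 now {0, 2}
Step 8: union(1, 13) -> merged; set of 1 now {1, 5, 13, 15}
Step 9: union(11, 7) -> merged; set of 11 now {7, 11}
Step 10: union(7, 9) -> merged; set of 7 now {7, 9, 11}
Step 11: union(15, 8) -> merged; set of 15 now {1, 3, 5, 8, 13, 14, 15}
Component of 5: {1, 3, 5, 8, 13, 14, 15}

Answer: 1, 3, 5, 8, 13, 14, 15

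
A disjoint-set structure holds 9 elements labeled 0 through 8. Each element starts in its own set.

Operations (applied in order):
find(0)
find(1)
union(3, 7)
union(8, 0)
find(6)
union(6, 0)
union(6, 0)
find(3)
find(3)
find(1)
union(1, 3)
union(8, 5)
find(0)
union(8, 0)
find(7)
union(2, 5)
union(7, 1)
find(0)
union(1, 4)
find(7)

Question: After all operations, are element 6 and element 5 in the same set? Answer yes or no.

Answer: yes

Derivation:
Step 1: find(0) -> no change; set of 0 is {0}
Step 2: find(1) -> no change; set of 1 is {1}
Step 3: union(3, 7) -> merged; set of 3 now {3, 7}
Step 4: union(8, 0) -> merged; set of 8 now {0, 8}
Step 5: find(6) -> no change; set of 6 is {6}
Step 6: union(6, 0) -> merged; set of 6 now {0, 6, 8}
Step 7: union(6, 0) -> already same set; set of 6 now {0, 6, 8}
Step 8: find(3) -> no change; set of 3 is {3, 7}
Step 9: find(3) -> no change; set of 3 is {3, 7}
Step 10: find(1) -> no change; set of 1 is {1}
Step 11: union(1, 3) -> merged; set of 1 now {1, 3, 7}
Step 12: union(8, 5) -> merged; set of 8 now {0, 5, 6, 8}
Step 13: find(0) -> no change; set of 0 is {0, 5, 6, 8}
Step 14: union(8, 0) -> already same set; set of 8 now {0, 5, 6, 8}
Step 15: find(7) -> no change; set of 7 is {1, 3, 7}
Step 16: union(2, 5) -> merged; set of 2 now {0, 2, 5, 6, 8}
Step 17: union(7, 1) -> already same set; set of 7 now {1, 3, 7}
Step 18: find(0) -> no change; set of 0 is {0, 2, 5, 6, 8}
Step 19: union(1, 4) -> merged; set of 1 now {1, 3, 4, 7}
Step 20: find(7) -> no change; set of 7 is {1, 3, 4, 7}
Set of 6: {0, 2, 5, 6, 8}; 5 is a member.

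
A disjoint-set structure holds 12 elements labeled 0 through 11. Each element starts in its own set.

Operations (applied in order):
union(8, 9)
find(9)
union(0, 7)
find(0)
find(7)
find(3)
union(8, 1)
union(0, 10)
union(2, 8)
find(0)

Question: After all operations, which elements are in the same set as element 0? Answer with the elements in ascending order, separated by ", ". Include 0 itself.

Answer: 0, 7, 10

Derivation:
Step 1: union(8, 9) -> merged; set of 8 now {8, 9}
Step 2: find(9) -> no change; set of 9 is {8, 9}
Step 3: union(0, 7) -> merged; set of 0 now {0, 7}
Step 4: find(0) -> no change; set of 0 is {0, 7}
Step 5: find(7) -> no change; set of 7 is {0, 7}
Step 6: find(3) -> no change; set of 3 is {3}
Step 7: union(8, 1) -> merged; set of 8 now {1, 8, 9}
Step 8: union(0, 10) -> merged; set of 0 now {0, 7, 10}
Step 9: union(2, 8) -> merged; set of 2 now {1, 2, 8, 9}
Step 10: find(0) -> no change; set of 0 is {0, 7, 10}
Component of 0: {0, 7, 10}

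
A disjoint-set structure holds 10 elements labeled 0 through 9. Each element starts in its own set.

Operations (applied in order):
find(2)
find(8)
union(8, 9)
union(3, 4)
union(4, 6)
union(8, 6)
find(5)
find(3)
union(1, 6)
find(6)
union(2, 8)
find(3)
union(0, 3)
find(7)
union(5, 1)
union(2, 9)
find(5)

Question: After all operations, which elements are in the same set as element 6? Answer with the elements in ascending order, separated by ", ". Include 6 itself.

Answer: 0, 1, 2, 3, 4, 5, 6, 8, 9

Derivation:
Step 1: find(2) -> no change; set of 2 is {2}
Step 2: find(8) -> no change; set of 8 is {8}
Step 3: union(8, 9) -> merged; set of 8 now {8, 9}
Step 4: union(3, 4) -> merged; set of 3 now {3, 4}
Step 5: union(4, 6) -> merged; set of 4 now {3, 4, 6}
Step 6: union(8, 6) -> merged; set of 8 now {3, 4, 6, 8, 9}
Step 7: find(5) -> no change; set of 5 is {5}
Step 8: find(3) -> no change; set of 3 is {3, 4, 6, 8, 9}
Step 9: union(1, 6) -> merged; set of 1 now {1, 3, 4, 6, 8, 9}
Step 10: find(6) -> no change; set of 6 is {1, 3, 4, 6, 8, 9}
Step 11: union(2, 8) -> merged; set of 2 now {1, 2, 3, 4, 6, 8, 9}
Step 12: find(3) -> no change; set of 3 is {1, 2, 3, 4, 6, 8, 9}
Step 13: union(0, 3) -> merged; set of 0 now {0, 1, 2, 3, 4, 6, 8, 9}
Step 14: find(7) -> no change; set of 7 is {7}
Step 15: union(5, 1) -> merged; set of 5 now {0, 1, 2, 3, 4, 5, 6, 8, 9}
Step 16: union(2, 9) -> already same set; set of 2 now {0, 1, 2, 3, 4, 5, 6, 8, 9}
Step 17: find(5) -> no change; set of 5 is {0, 1, 2, 3, 4, 5, 6, 8, 9}
Component of 6: {0, 1, 2, 3, 4, 5, 6, 8, 9}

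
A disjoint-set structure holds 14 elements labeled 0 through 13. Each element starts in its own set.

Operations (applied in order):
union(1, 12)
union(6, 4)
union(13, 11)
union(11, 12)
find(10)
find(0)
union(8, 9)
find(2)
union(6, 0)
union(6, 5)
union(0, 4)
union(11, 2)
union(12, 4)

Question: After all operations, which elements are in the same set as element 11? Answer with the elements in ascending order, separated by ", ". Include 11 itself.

Step 1: union(1, 12) -> merged; set of 1 now {1, 12}
Step 2: union(6, 4) -> merged; set of 6 now {4, 6}
Step 3: union(13, 11) -> merged; set of 13 now {11, 13}
Step 4: union(11, 12) -> merged; set of 11 now {1, 11, 12, 13}
Step 5: find(10) -> no change; set of 10 is {10}
Step 6: find(0) -> no change; set of 0 is {0}
Step 7: union(8, 9) -> merged; set of 8 now {8, 9}
Step 8: find(2) -> no change; set of 2 is {2}
Step 9: union(6, 0) -> merged; set of 6 now {0, 4, 6}
Step 10: union(6, 5) -> merged; set of 6 now {0, 4, 5, 6}
Step 11: union(0, 4) -> already same set; set of 0 now {0, 4, 5, 6}
Step 12: union(11, 2) -> merged; set of 11 now {1, 2, 11, 12, 13}
Step 13: union(12, 4) -> merged; set of 12 now {0, 1, 2, 4, 5, 6, 11, 12, 13}
Component of 11: {0, 1, 2, 4, 5, 6, 11, 12, 13}

Answer: 0, 1, 2, 4, 5, 6, 11, 12, 13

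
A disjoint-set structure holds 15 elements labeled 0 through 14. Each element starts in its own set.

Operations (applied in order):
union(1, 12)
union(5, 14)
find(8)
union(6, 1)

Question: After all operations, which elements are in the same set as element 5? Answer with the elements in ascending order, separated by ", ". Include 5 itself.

Step 1: union(1, 12) -> merged; set of 1 now {1, 12}
Step 2: union(5, 14) -> merged; set of 5 now {5, 14}
Step 3: find(8) -> no change; set of 8 is {8}
Step 4: union(6, 1) -> merged; set of 6 now {1, 6, 12}
Component of 5: {5, 14}

Answer: 5, 14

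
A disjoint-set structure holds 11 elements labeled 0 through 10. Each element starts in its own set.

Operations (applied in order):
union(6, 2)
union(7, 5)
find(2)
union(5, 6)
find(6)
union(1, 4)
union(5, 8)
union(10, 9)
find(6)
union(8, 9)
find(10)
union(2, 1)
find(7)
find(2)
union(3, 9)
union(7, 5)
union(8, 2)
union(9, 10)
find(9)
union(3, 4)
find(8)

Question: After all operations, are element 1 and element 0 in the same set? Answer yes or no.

Answer: no

Derivation:
Step 1: union(6, 2) -> merged; set of 6 now {2, 6}
Step 2: union(7, 5) -> merged; set of 7 now {5, 7}
Step 3: find(2) -> no change; set of 2 is {2, 6}
Step 4: union(5, 6) -> merged; set of 5 now {2, 5, 6, 7}
Step 5: find(6) -> no change; set of 6 is {2, 5, 6, 7}
Step 6: union(1, 4) -> merged; set of 1 now {1, 4}
Step 7: union(5, 8) -> merged; set of 5 now {2, 5, 6, 7, 8}
Step 8: union(10, 9) -> merged; set of 10 now {9, 10}
Step 9: find(6) -> no change; set of 6 is {2, 5, 6, 7, 8}
Step 10: union(8, 9) -> merged; set of 8 now {2, 5, 6, 7, 8, 9, 10}
Step 11: find(10) -> no change; set of 10 is {2, 5, 6, 7, 8, 9, 10}
Step 12: union(2, 1) -> merged; set of 2 now {1, 2, 4, 5, 6, 7, 8, 9, 10}
Step 13: find(7) -> no change; set of 7 is {1, 2, 4, 5, 6, 7, 8, 9, 10}
Step 14: find(2) -> no change; set of 2 is {1, 2, 4, 5, 6, 7, 8, 9, 10}
Step 15: union(3, 9) -> merged; set of 3 now {1, 2, 3, 4, 5, 6, 7, 8, 9, 10}
Step 16: union(7, 5) -> already same set; set of 7 now {1, 2, 3, 4, 5, 6, 7, 8, 9, 10}
Step 17: union(8, 2) -> already same set; set of 8 now {1, 2, 3, 4, 5, 6, 7, 8, 9, 10}
Step 18: union(9, 10) -> already same set; set of 9 now {1, 2, 3, 4, 5, 6, 7, 8, 9, 10}
Step 19: find(9) -> no change; set of 9 is {1, 2, 3, 4, 5, 6, 7, 8, 9, 10}
Step 20: union(3, 4) -> already same set; set of 3 now {1, 2, 3, 4, 5, 6, 7, 8, 9, 10}
Step 21: find(8) -> no change; set of 8 is {1, 2, 3, 4, 5, 6, 7, 8, 9, 10}
Set of 1: {1, 2, 3, 4, 5, 6, 7, 8, 9, 10}; 0 is not a member.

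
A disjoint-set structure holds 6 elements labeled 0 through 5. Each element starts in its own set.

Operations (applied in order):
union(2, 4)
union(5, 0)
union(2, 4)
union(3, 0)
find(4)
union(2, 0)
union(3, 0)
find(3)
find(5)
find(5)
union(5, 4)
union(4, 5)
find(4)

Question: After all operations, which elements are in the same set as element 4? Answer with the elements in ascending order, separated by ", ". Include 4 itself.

Step 1: union(2, 4) -> merged; set of 2 now {2, 4}
Step 2: union(5, 0) -> merged; set of 5 now {0, 5}
Step 3: union(2, 4) -> already same set; set of 2 now {2, 4}
Step 4: union(3, 0) -> merged; set of 3 now {0, 3, 5}
Step 5: find(4) -> no change; set of 4 is {2, 4}
Step 6: union(2, 0) -> merged; set of 2 now {0, 2, 3, 4, 5}
Step 7: union(3, 0) -> already same set; set of 3 now {0, 2, 3, 4, 5}
Step 8: find(3) -> no change; set of 3 is {0, 2, 3, 4, 5}
Step 9: find(5) -> no change; set of 5 is {0, 2, 3, 4, 5}
Step 10: find(5) -> no change; set of 5 is {0, 2, 3, 4, 5}
Step 11: union(5, 4) -> already same set; set of 5 now {0, 2, 3, 4, 5}
Step 12: union(4, 5) -> already same set; set of 4 now {0, 2, 3, 4, 5}
Step 13: find(4) -> no change; set of 4 is {0, 2, 3, 4, 5}
Component of 4: {0, 2, 3, 4, 5}

Answer: 0, 2, 3, 4, 5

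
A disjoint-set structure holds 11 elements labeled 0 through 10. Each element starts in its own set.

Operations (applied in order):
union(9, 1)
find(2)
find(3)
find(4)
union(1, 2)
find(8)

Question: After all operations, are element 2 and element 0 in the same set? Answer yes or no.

Step 1: union(9, 1) -> merged; set of 9 now {1, 9}
Step 2: find(2) -> no change; set of 2 is {2}
Step 3: find(3) -> no change; set of 3 is {3}
Step 4: find(4) -> no change; set of 4 is {4}
Step 5: union(1, 2) -> merged; set of 1 now {1, 2, 9}
Step 6: find(8) -> no change; set of 8 is {8}
Set of 2: {1, 2, 9}; 0 is not a member.

Answer: no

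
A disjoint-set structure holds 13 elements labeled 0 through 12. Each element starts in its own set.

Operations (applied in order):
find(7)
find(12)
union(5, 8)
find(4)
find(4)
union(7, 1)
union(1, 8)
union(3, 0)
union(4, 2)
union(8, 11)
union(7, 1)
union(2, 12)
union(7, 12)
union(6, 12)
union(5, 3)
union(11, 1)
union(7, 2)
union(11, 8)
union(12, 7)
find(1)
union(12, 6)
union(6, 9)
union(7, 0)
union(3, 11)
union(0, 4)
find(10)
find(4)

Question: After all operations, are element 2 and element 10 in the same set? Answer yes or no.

Answer: no

Derivation:
Step 1: find(7) -> no change; set of 7 is {7}
Step 2: find(12) -> no change; set of 12 is {12}
Step 3: union(5, 8) -> merged; set of 5 now {5, 8}
Step 4: find(4) -> no change; set of 4 is {4}
Step 5: find(4) -> no change; set of 4 is {4}
Step 6: union(7, 1) -> merged; set of 7 now {1, 7}
Step 7: union(1, 8) -> merged; set of 1 now {1, 5, 7, 8}
Step 8: union(3, 0) -> merged; set of 3 now {0, 3}
Step 9: union(4, 2) -> merged; set of 4 now {2, 4}
Step 10: union(8, 11) -> merged; set of 8 now {1, 5, 7, 8, 11}
Step 11: union(7, 1) -> already same set; set of 7 now {1, 5, 7, 8, 11}
Step 12: union(2, 12) -> merged; set of 2 now {2, 4, 12}
Step 13: union(7, 12) -> merged; set of 7 now {1, 2, 4, 5, 7, 8, 11, 12}
Step 14: union(6, 12) -> merged; set of 6 now {1, 2, 4, 5, 6, 7, 8, 11, 12}
Step 15: union(5, 3) -> merged; set of 5 now {0, 1, 2, 3, 4, 5, 6, 7, 8, 11, 12}
Step 16: union(11, 1) -> already same set; set of 11 now {0, 1, 2, 3, 4, 5, 6, 7, 8, 11, 12}
Step 17: union(7, 2) -> already same set; set of 7 now {0, 1, 2, 3, 4, 5, 6, 7, 8, 11, 12}
Step 18: union(11, 8) -> already same set; set of 11 now {0, 1, 2, 3, 4, 5, 6, 7, 8, 11, 12}
Step 19: union(12, 7) -> already same set; set of 12 now {0, 1, 2, 3, 4, 5, 6, 7, 8, 11, 12}
Step 20: find(1) -> no change; set of 1 is {0, 1, 2, 3, 4, 5, 6, 7, 8, 11, 12}
Step 21: union(12, 6) -> already same set; set of 12 now {0, 1, 2, 3, 4, 5, 6, 7, 8, 11, 12}
Step 22: union(6, 9) -> merged; set of 6 now {0, 1, 2, 3, 4, 5, 6, 7, 8, 9, 11, 12}
Step 23: union(7, 0) -> already same set; set of 7 now {0, 1, 2, 3, 4, 5, 6, 7, 8, 9, 11, 12}
Step 24: union(3, 11) -> already same set; set of 3 now {0, 1, 2, 3, 4, 5, 6, 7, 8, 9, 11, 12}
Step 25: union(0, 4) -> already same set; set of 0 now {0, 1, 2, 3, 4, 5, 6, 7, 8, 9, 11, 12}
Step 26: find(10) -> no change; set of 10 is {10}
Step 27: find(4) -> no change; set of 4 is {0, 1, 2, 3, 4, 5, 6, 7, 8, 9, 11, 12}
Set of 2: {0, 1, 2, 3, 4, 5, 6, 7, 8, 9, 11, 12}; 10 is not a member.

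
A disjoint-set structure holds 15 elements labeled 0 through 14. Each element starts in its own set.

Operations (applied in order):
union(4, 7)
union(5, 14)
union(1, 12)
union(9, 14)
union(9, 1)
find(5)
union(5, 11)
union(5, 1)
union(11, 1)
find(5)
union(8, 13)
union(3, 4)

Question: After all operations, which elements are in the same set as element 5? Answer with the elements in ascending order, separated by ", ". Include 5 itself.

Answer: 1, 5, 9, 11, 12, 14

Derivation:
Step 1: union(4, 7) -> merged; set of 4 now {4, 7}
Step 2: union(5, 14) -> merged; set of 5 now {5, 14}
Step 3: union(1, 12) -> merged; set of 1 now {1, 12}
Step 4: union(9, 14) -> merged; set of 9 now {5, 9, 14}
Step 5: union(9, 1) -> merged; set of 9 now {1, 5, 9, 12, 14}
Step 6: find(5) -> no change; set of 5 is {1, 5, 9, 12, 14}
Step 7: union(5, 11) -> merged; set of 5 now {1, 5, 9, 11, 12, 14}
Step 8: union(5, 1) -> already same set; set of 5 now {1, 5, 9, 11, 12, 14}
Step 9: union(11, 1) -> already same set; set of 11 now {1, 5, 9, 11, 12, 14}
Step 10: find(5) -> no change; set of 5 is {1, 5, 9, 11, 12, 14}
Step 11: union(8, 13) -> merged; set of 8 now {8, 13}
Step 12: union(3, 4) -> merged; set of 3 now {3, 4, 7}
Component of 5: {1, 5, 9, 11, 12, 14}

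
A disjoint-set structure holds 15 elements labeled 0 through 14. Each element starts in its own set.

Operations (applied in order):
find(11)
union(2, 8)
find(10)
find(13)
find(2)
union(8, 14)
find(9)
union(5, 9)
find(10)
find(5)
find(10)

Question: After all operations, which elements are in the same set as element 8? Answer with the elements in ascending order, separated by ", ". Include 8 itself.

Answer: 2, 8, 14

Derivation:
Step 1: find(11) -> no change; set of 11 is {11}
Step 2: union(2, 8) -> merged; set of 2 now {2, 8}
Step 3: find(10) -> no change; set of 10 is {10}
Step 4: find(13) -> no change; set of 13 is {13}
Step 5: find(2) -> no change; set of 2 is {2, 8}
Step 6: union(8, 14) -> merged; set of 8 now {2, 8, 14}
Step 7: find(9) -> no change; set of 9 is {9}
Step 8: union(5, 9) -> merged; set of 5 now {5, 9}
Step 9: find(10) -> no change; set of 10 is {10}
Step 10: find(5) -> no change; set of 5 is {5, 9}
Step 11: find(10) -> no change; set of 10 is {10}
Component of 8: {2, 8, 14}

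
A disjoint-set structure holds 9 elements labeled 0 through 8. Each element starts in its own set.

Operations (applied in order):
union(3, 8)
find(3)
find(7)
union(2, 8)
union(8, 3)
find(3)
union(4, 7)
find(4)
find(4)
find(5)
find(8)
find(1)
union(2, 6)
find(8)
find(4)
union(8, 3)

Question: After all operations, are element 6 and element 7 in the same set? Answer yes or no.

Answer: no

Derivation:
Step 1: union(3, 8) -> merged; set of 3 now {3, 8}
Step 2: find(3) -> no change; set of 3 is {3, 8}
Step 3: find(7) -> no change; set of 7 is {7}
Step 4: union(2, 8) -> merged; set of 2 now {2, 3, 8}
Step 5: union(8, 3) -> already same set; set of 8 now {2, 3, 8}
Step 6: find(3) -> no change; set of 3 is {2, 3, 8}
Step 7: union(4, 7) -> merged; set of 4 now {4, 7}
Step 8: find(4) -> no change; set of 4 is {4, 7}
Step 9: find(4) -> no change; set of 4 is {4, 7}
Step 10: find(5) -> no change; set of 5 is {5}
Step 11: find(8) -> no change; set of 8 is {2, 3, 8}
Step 12: find(1) -> no change; set of 1 is {1}
Step 13: union(2, 6) -> merged; set of 2 now {2, 3, 6, 8}
Step 14: find(8) -> no change; set of 8 is {2, 3, 6, 8}
Step 15: find(4) -> no change; set of 4 is {4, 7}
Step 16: union(8, 3) -> already same set; set of 8 now {2, 3, 6, 8}
Set of 6: {2, 3, 6, 8}; 7 is not a member.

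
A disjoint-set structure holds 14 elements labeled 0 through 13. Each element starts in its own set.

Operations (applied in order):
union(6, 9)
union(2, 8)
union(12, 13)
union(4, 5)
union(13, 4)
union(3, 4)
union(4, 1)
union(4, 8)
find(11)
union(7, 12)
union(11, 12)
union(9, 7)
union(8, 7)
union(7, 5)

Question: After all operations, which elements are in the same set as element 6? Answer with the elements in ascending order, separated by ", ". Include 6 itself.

Answer: 1, 2, 3, 4, 5, 6, 7, 8, 9, 11, 12, 13

Derivation:
Step 1: union(6, 9) -> merged; set of 6 now {6, 9}
Step 2: union(2, 8) -> merged; set of 2 now {2, 8}
Step 3: union(12, 13) -> merged; set of 12 now {12, 13}
Step 4: union(4, 5) -> merged; set of 4 now {4, 5}
Step 5: union(13, 4) -> merged; set of 13 now {4, 5, 12, 13}
Step 6: union(3, 4) -> merged; set of 3 now {3, 4, 5, 12, 13}
Step 7: union(4, 1) -> merged; set of 4 now {1, 3, 4, 5, 12, 13}
Step 8: union(4, 8) -> merged; set of 4 now {1, 2, 3, 4, 5, 8, 12, 13}
Step 9: find(11) -> no change; set of 11 is {11}
Step 10: union(7, 12) -> merged; set of 7 now {1, 2, 3, 4, 5, 7, 8, 12, 13}
Step 11: union(11, 12) -> merged; set of 11 now {1, 2, 3, 4, 5, 7, 8, 11, 12, 13}
Step 12: union(9, 7) -> merged; set of 9 now {1, 2, 3, 4, 5, 6, 7, 8, 9, 11, 12, 13}
Step 13: union(8, 7) -> already same set; set of 8 now {1, 2, 3, 4, 5, 6, 7, 8, 9, 11, 12, 13}
Step 14: union(7, 5) -> already same set; set of 7 now {1, 2, 3, 4, 5, 6, 7, 8, 9, 11, 12, 13}
Component of 6: {1, 2, 3, 4, 5, 6, 7, 8, 9, 11, 12, 13}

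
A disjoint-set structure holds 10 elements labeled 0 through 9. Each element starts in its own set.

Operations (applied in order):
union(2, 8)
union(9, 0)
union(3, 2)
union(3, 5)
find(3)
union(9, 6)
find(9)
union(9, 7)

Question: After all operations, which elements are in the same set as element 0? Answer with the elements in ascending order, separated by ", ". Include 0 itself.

Answer: 0, 6, 7, 9

Derivation:
Step 1: union(2, 8) -> merged; set of 2 now {2, 8}
Step 2: union(9, 0) -> merged; set of 9 now {0, 9}
Step 3: union(3, 2) -> merged; set of 3 now {2, 3, 8}
Step 4: union(3, 5) -> merged; set of 3 now {2, 3, 5, 8}
Step 5: find(3) -> no change; set of 3 is {2, 3, 5, 8}
Step 6: union(9, 6) -> merged; set of 9 now {0, 6, 9}
Step 7: find(9) -> no change; set of 9 is {0, 6, 9}
Step 8: union(9, 7) -> merged; set of 9 now {0, 6, 7, 9}
Component of 0: {0, 6, 7, 9}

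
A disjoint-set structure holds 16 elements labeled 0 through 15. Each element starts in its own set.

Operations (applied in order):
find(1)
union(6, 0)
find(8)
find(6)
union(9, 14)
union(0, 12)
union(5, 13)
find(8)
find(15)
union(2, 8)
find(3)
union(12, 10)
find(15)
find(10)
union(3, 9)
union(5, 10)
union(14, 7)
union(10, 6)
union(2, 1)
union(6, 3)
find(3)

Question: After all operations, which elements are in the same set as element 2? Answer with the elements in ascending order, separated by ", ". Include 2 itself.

Answer: 1, 2, 8

Derivation:
Step 1: find(1) -> no change; set of 1 is {1}
Step 2: union(6, 0) -> merged; set of 6 now {0, 6}
Step 3: find(8) -> no change; set of 8 is {8}
Step 4: find(6) -> no change; set of 6 is {0, 6}
Step 5: union(9, 14) -> merged; set of 9 now {9, 14}
Step 6: union(0, 12) -> merged; set of 0 now {0, 6, 12}
Step 7: union(5, 13) -> merged; set of 5 now {5, 13}
Step 8: find(8) -> no change; set of 8 is {8}
Step 9: find(15) -> no change; set of 15 is {15}
Step 10: union(2, 8) -> merged; set of 2 now {2, 8}
Step 11: find(3) -> no change; set of 3 is {3}
Step 12: union(12, 10) -> merged; set of 12 now {0, 6, 10, 12}
Step 13: find(15) -> no change; set of 15 is {15}
Step 14: find(10) -> no change; set of 10 is {0, 6, 10, 12}
Step 15: union(3, 9) -> merged; set of 3 now {3, 9, 14}
Step 16: union(5, 10) -> merged; set of 5 now {0, 5, 6, 10, 12, 13}
Step 17: union(14, 7) -> merged; set of 14 now {3, 7, 9, 14}
Step 18: union(10, 6) -> already same set; set of 10 now {0, 5, 6, 10, 12, 13}
Step 19: union(2, 1) -> merged; set of 2 now {1, 2, 8}
Step 20: union(6, 3) -> merged; set of 6 now {0, 3, 5, 6, 7, 9, 10, 12, 13, 14}
Step 21: find(3) -> no change; set of 3 is {0, 3, 5, 6, 7, 9, 10, 12, 13, 14}
Component of 2: {1, 2, 8}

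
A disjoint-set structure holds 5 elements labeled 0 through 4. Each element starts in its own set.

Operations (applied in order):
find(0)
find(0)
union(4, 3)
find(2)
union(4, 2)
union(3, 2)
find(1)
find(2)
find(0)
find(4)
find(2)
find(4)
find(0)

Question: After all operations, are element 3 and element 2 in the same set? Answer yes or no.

Step 1: find(0) -> no change; set of 0 is {0}
Step 2: find(0) -> no change; set of 0 is {0}
Step 3: union(4, 3) -> merged; set of 4 now {3, 4}
Step 4: find(2) -> no change; set of 2 is {2}
Step 5: union(4, 2) -> merged; set of 4 now {2, 3, 4}
Step 6: union(3, 2) -> already same set; set of 3 now {2, 3, 4}
Step 7: find(1) -> no change; set of 1 is {1}
Step 8: find(2) -> no change; set of 2 is {2, 3, 4}
Step 9: find(0) -> no change; set of 0 is {0}
Step 10: find(4) -> no change; set of 4 is {2, 3, 4}
Step 11: find(2) -> no change; set of 2 is {2, 3, 4}
Step 12: find(4) -> no change; set of 4 is {2, 3, 4}
Step 13: find(0) -> no change; set of 0 is {0}
Set of 3: {2, 3, 4}; 2 is a member.

Answer: yes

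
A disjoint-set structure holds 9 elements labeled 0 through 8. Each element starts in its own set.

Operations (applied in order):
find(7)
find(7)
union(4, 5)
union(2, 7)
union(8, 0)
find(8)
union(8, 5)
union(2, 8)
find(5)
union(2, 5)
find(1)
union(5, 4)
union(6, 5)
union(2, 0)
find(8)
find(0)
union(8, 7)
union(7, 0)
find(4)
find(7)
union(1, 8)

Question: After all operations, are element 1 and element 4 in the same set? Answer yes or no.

Answer: yes

Derivation:
Step 1: find(7) -> no change; set of 7 is {7}
Step 2: find(7) -> no change; set of 7 is {7}
Step 3: union(4, 5) -> merged; set of 4 now {4, 5}
Step 4: union(2, 7) -> merged; set of 2 now {2, 7}
Step 5: union(8, 0) -> merged; set of 8 now {0, 8}
Step 6: find(8) -> no change; set of 8 is {0, 8}
Step 7: union(8, 5) -> merged; set of 8 now {0, 4, 5, 8}
Step 8: union(2, 8) -> merged; set of 2 now {0, 2, 4, 5, 7, 8}
Step 9: find(5) -> no change; set of 5 is {0, 2, 4, 5, 7, 8}
Step 10: union(2, 5) -> already same set; set of 2 now {0, 2, 4, 5, 7, 8}
Step 11: find(1) -> no change; set of 1 is {1}
Step 12: union(5, 4) -> already same set; set of 5 now {0, 2, 4, 5, 7, 8}
Step 13: union(6, 5) -> merged; set of 6 now {0, 2, 4, 5, 6, 7, 8}
Step 14: union(2, 0) -> already same set; set of 2 now {0, 2, 4, 5, 6, 7, 8}
Step 15: find(8) -> no change; set of 8 is {0, 2, 4, 5, 6, 7, 8}
Step 16: find(0) -> no change; set of 0 is {0, 2, 4, 5, 6, 7, 8}
Step 17: union(8, 7) -> already same set; set of 8 now {0, 2, 4, 5, 6, 7, 8}
Step 18: union(7, 0) -> already same set; set of 7 now {0, 2, 4, 5, 6, 7, 8}
Step 19: find(4) -> no change; set of 4 is {0, 2, 4, 5, 6, 7, 8}
Step 20: find(7) -> no change; set of 7 is {0, 2, 4, 5, 6, 7, 8}
Step 21: union(1, 8) -> merged; set of 1 now {0, 1, 2, 4, 5, 6, 7, 8}
Set of 1: {0, 1, 2, 4, 5, 6, 7, 8}; 4 is a member.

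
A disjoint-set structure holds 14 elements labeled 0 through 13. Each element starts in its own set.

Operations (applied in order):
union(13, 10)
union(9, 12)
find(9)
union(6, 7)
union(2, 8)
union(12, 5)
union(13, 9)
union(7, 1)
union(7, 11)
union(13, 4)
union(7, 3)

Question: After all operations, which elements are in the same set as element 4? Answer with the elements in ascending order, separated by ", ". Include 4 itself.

Step 1: union(13, 10) -> merged; set of 13 now {10, 13}
Step 2: union(9, 12) -> merged; set of 9 now {9, 12}
Step 3: find(9) -> no change; set of 9 is {9, 12}
Step 4: union(6, 7) -> merged; set of 6 now {6, 7}
Step 5: union(2, 8) -> merged; set of 2 now {2, 8}
Step 6: union(12, 5) -> merged; set of 12 now {5, 9, 12}
Step 7: union(13, 9) -> merged; set of 13 now {5, 9, 10, 12, 13}
Step 8: union(7, 1) -> merged; set of 7 now {1, 6, 7}
Step 9: union(7, 11) -> merged; set of 7 now {1, 6, 7, 11}
Step 10: union(13, 4) -> merged; set of 13 now {4, 5, 9, 10, 12, 13}
Step 11: union(7, 3) -> merged; set of 7 now {1, 3, 6, 7, 11}
Component of 4: {4, 5, 9, 10, 12, 13}

Answer: 4, 5, 9, 10, 12, 13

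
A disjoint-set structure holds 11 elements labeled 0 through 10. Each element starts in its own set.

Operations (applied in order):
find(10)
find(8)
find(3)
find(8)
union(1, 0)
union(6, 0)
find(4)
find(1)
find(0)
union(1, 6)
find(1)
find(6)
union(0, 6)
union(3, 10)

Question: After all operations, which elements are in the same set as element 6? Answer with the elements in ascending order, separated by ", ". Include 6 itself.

Answer: 0, 1, 6

Derivation:
Step 1: find(10) -> no change; set of 10 is {10}
Step 2: find(8) -> no change; set of 8 is {8}
Step 3: find(3) -> no change; set of 3 is {3}
Step 4: find(8) -> no change; set of 8 is {8}
Step 5: union(1, 0) -> merged; set of 1 now {0, 1}
Step 6: union(6, 0) -> merged; set of 6 now {0, 1, 6}
Step 7: find(4) -> no change; set of 4 is {4}
Step 8: find(1) -> no change; set of 1 is {0, 1, 6}
Step 9: find(0) -> no change; set of 0 is {0, 1, 6}
Step 10: union(1, 6) -> already same set; set of 1 now {0, 1, 6}
Step 11: find(1) -> no change; set of 1 is {0, 1, 6}
Step 12: find(6) -> no change; set of 6 is {0, 1, 6}
Step 13: union(0, 6) -> already same set; set of 0 now {0, 1, 6}
Step 14: union(3, 10) -> merged; set of 3 now {3, 10}
Component of 6: {0, 1, 6}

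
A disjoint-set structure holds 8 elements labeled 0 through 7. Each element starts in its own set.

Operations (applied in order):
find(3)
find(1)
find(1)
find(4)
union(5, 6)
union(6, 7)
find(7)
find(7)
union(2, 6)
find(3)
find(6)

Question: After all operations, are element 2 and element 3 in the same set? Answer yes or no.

Step 1: find(3) -> no change; set of 3 is {3}
Step 2: find(1) -> no change; set of 1 is {1}
Step 3: find(1) -> no change; set of 1 is {1}
Step 4: find(4) -> no change; set of 4 is {4}
Step 5: union(5, 6) -> merged; set of 5 now {5, 6}
Step 6: union(6, 7) -> merged; set of 6 now {5, 6, 7}
Step 7: find(7) -> no change; set of 7 is {5, 6, 7}
Step 8: find(7) -> no change; set of 7 is {5, 6, 7}
Step 9: union(2, 6) -> merged; set of 2 now {2, 5, 6, 7}
Step 10: find(3) -> no change; set of 3 is {3}
Step 11: find(6) -> no change; set of 6 is {2, 5, 6, 7}
Set of 2: {2, 5, 6, 7}; 3 is not a member.

Answer: no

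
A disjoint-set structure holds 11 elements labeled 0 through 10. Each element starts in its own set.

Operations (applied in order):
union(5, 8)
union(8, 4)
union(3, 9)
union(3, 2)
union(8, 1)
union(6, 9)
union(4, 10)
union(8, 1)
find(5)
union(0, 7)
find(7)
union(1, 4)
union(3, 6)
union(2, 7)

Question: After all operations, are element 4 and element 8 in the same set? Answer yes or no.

Step 1: union(5, 8) -> merged; set of 5 now {5, 8}
Step 2: union(8, 4) -> merged; set of 8 now {4, 5, 8}
Step 3: union(3, 9) -> merged; set of 3 now {3, 9}
Step 4: union(3, 2) -> merged; set of 3 now {2, 3, 9}
Step 5: union(8, 1) -> merged; set of 8 now {1, 4, 5, 8}
Step 6: union(6, 9) -> merged; set of 6 now {2, 3, 6, 9}
Step 7: union(4, 10) -> merged; set of 4 now {1, 4, 5, 8, 10}
Step 8: union(8, 1) -> already same set; set of 8 now {1, 4, 5, 8, 10}
Step 9: find(5) -> no change; set of 5 is {1, 4, 5, 8, 10}
Step 10: union(0, 7) -> merged; set of 0 now {0, 7}
Step 11: find(7) -> no change; set of 7 is {0, 7}
Step 12: union(1, 4) -> already same set; set of 1 now {1, 4, 5, 8, 10}
Step 13: union(3, 6) -> already same set; set of 3 now {2, 3, 6, 9}
Step 14: union(2, 7) -> merged; set of 2 now {0, 2, 3, 6, 7, 9}
Set of 4: {1, 4, 5, 8, 10}; 8 is a member.

Answer: yes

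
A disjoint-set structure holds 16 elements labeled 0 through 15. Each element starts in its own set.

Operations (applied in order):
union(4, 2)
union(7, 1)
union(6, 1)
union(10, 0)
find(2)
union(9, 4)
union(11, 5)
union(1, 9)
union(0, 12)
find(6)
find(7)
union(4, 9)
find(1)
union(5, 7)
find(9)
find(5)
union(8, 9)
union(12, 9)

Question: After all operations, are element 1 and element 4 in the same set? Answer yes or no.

Step 1: union(4, 2) -> merged; set of 4 now {2, 4}
Step 2: union(7, 1) -> merged; set of 7 now {1, 7}
Step 3: union(6, 1) -> merged; set of 6 now {1, 6, 7}
Step 4: union(10, 0) -> merged; set of 10 now {0, 10}
Step 5: find(2) -> no change; set of 2 is {2, 4}
Step 6: union(9, 4) -> merged; set of 9 now {2, 4, 9}
Step 7: union(11, 5) -> merged; set of 11 now {5, 11}
Step 8: union(1, 9) -> merged; set of 1 now {1, 2, 4, 6, 7, 9}
Step 9: union(0, 12) -> merged; set of 0 now {0, 10, 12}
Step 10: find(6) -> no change; set of 6 is {1, 2, 4, 6, 7, 9}
Step 11: find(7) -> no change; set of 7 is {1, 2, 4, 6, 7, 9}
Step 12: union(4, 9) -> already same set; set of 4 now {1, 2, 4, 6, 7, 9}
Step 13: find(1) -> no change; set of 1 is {1, 2, 4, 6, 7, 9}
Step 14: union(5, 7) -> merged; set of 5 now {1, 2, 4, 5, 6, 7, 9, 11}
Step 15: find(9) -> no change; set of 9 is {1, 2, 4, 5, 6, 7, 9, 11}
Step 16: find(5) -> no change; set of 5 is {1, 2, 4, 5, 6, 7, 9, 11}
Step 17: union(8, 9) -> merged; set of 8 now {1, 2, 4, 5, 6, 7, 8, 9, 11}
Step 18: union(12, 9) -> merged; set of 12 now {0, 1, 2, 4, 5, 6, 7, 8, 9, 10, 11, 12}
Set of 1: {0, 1, 2, 4, 5, 6, 7, 8, 9, 10, 11, 12}; 4 is a member.

Answer: yes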